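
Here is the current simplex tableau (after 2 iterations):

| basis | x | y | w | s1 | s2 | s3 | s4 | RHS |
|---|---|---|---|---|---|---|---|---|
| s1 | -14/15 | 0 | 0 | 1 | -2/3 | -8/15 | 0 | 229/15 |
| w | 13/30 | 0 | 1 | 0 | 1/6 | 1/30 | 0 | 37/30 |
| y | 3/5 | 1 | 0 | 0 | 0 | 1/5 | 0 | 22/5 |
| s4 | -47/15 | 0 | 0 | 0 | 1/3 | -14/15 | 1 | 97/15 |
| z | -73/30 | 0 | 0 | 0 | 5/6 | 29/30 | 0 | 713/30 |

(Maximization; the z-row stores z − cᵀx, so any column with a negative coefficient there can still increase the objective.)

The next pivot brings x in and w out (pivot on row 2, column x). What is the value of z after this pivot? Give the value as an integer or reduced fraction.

399/13

Minimum ratio for x: (37/30)/(13/30) = 37/13.
z changes by −(z-row coeff of x)·ratio = −(-73/30)·(37/13) = 2701/390.
New z = 713/30 + (2701/390) = 399/13.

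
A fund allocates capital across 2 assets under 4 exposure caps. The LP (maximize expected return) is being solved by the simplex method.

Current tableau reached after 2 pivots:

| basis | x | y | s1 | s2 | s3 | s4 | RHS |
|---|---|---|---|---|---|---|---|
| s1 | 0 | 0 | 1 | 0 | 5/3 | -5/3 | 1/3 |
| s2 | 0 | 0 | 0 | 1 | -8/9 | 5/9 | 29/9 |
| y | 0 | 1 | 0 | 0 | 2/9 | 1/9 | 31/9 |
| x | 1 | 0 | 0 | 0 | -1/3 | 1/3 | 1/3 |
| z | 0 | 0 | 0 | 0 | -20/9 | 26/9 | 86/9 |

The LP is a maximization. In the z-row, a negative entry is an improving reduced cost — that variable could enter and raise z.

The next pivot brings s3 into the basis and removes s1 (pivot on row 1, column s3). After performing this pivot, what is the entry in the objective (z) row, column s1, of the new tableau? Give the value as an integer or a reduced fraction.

Pivot element is row 1, column s3: 5/3.
Normalize row 1: new (row 1, s1) = 1/(5/3) = 3/5.
z-row ← z-row − (-20/9)·(new row 1): 0 − (-20/9)·(3/5) = 4/3.

4/3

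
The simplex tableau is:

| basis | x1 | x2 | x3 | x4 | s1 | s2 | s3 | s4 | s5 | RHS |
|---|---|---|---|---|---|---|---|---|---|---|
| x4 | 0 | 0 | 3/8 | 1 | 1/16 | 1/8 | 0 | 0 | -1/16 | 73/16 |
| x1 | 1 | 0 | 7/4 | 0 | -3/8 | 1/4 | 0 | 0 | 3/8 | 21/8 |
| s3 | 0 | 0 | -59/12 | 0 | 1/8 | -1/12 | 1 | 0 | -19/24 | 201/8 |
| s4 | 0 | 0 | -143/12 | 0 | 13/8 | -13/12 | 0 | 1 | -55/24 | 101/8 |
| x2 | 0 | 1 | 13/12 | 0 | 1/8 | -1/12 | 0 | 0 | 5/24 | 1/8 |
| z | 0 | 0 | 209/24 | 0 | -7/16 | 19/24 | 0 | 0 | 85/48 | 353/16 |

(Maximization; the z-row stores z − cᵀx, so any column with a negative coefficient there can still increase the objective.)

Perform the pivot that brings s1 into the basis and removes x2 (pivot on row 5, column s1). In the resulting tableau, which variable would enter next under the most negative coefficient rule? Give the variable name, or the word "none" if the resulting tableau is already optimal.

none

Pivot element 1/8. New z-row = old z-row − (-7/16)·(row 5/(1/8)).
Updated z-row coefficients: x1: 0, x2: 7/2, x3: 25/2, x4: 0, s1: 0, s2: 1/2, s3: 0, s4: 0, s5: 5/2.
No coefficient is strictly negative; the tableau after this pivot is optimal.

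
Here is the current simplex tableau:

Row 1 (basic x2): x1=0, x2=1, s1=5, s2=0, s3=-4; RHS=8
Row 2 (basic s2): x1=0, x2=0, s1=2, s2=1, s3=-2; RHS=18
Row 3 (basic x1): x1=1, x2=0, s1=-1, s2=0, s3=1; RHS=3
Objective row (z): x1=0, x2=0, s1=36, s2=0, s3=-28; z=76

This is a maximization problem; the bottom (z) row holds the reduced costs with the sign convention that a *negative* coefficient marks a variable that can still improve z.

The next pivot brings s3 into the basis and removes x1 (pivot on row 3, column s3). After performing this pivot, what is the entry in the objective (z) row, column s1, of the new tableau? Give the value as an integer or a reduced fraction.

Pivot element is row 3, column s3: 1.
Normalize row 3: new (row 3, s1) = (-1)/1 = -1.
z-row ← z-row − (-28)·(new row 3): 36 − (-28)·(-1) = 8.

8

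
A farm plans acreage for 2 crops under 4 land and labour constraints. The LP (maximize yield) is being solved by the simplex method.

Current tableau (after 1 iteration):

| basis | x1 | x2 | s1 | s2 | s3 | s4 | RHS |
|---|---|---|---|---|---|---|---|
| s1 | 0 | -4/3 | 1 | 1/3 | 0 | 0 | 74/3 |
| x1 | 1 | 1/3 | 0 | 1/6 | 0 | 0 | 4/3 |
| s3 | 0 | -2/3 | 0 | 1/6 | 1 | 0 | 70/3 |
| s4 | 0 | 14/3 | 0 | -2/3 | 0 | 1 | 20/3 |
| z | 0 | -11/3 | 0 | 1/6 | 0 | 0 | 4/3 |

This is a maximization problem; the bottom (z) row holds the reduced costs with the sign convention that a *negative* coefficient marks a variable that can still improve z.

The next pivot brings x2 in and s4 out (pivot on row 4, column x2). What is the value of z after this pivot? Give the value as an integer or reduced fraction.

Minimum ratio for x2: (20/3)/(14/3) = 10/7.
z changes by −(z-row coeff of x2)·ratio = −(-11/3)·(10/7) = 110/21.
New z = 4/3 + (110/21) = 46/7.

46/7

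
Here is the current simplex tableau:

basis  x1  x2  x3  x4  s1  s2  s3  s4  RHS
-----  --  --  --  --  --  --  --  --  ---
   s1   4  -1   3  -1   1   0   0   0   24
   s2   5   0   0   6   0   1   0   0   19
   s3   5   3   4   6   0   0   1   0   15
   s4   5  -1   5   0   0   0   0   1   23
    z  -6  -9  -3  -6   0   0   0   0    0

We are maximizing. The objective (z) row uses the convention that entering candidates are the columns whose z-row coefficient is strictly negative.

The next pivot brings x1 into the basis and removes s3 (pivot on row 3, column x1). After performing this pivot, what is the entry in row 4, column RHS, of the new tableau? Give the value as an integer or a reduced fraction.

Pivot element is row 3, column x1: 5.
Normalize row 3: new (row 3, RHS) = 15/5 = 3.
row 4 ← row 4 − 5·(new row 3): 23 − 5·3 = 8.

8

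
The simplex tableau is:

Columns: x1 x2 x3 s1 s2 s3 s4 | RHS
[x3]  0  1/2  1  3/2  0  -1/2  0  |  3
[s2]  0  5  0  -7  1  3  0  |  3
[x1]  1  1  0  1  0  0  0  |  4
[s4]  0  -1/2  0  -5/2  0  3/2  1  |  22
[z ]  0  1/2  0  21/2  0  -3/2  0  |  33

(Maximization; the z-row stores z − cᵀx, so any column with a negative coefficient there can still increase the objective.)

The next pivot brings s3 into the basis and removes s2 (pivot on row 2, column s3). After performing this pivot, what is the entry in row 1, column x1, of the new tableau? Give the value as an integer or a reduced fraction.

0

Pivot element is row 2, column s3: 3.
Normalize row 2: new (row 2, x1) = 0/3 = 0.
row 1 ← row 1 − (-1/2)·(new row 2): 0 − (-1/2)·0 = 0.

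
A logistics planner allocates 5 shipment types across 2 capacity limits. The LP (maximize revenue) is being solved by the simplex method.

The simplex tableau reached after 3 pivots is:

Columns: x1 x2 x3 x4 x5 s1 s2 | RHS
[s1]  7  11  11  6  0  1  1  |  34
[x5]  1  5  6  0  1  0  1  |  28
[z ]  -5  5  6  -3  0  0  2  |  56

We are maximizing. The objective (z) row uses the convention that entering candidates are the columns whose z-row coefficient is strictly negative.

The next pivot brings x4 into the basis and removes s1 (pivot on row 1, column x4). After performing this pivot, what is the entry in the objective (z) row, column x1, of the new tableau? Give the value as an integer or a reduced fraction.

-3/2

Pivot element is row 1, column x4: 6.
Normalize row 1: new (row 1, x1) = 7/6 = 7/6.
z-row ← z-row − (-3)·(new row 1): -5 − (-3)·(7/6) = -3/2.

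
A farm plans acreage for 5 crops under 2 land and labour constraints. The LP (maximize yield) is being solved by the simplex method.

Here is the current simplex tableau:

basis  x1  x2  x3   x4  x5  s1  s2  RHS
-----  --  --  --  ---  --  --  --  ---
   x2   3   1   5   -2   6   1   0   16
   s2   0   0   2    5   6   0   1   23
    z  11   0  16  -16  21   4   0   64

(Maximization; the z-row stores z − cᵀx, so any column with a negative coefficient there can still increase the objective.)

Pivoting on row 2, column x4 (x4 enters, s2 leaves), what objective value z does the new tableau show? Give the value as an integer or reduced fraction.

Minimum ratio for x4: 23/5 = 23/5.
z changes by −(z-row coeff of x4)·ratio = −(-16)·(23/5) = 368/5.
New z = 64 + (368/5) = 688/5.

688/5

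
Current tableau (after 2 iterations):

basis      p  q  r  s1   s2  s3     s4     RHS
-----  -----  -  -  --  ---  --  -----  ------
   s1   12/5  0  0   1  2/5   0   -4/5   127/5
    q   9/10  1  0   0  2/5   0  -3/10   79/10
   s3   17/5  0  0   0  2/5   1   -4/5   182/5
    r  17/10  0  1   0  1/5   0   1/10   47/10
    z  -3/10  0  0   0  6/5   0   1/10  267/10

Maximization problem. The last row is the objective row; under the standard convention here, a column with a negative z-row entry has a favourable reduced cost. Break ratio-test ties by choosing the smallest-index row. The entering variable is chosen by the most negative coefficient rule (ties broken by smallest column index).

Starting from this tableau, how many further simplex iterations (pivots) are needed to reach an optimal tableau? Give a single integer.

1

pivot: p in, r out → z = 468/17
No improving column remains; optimal.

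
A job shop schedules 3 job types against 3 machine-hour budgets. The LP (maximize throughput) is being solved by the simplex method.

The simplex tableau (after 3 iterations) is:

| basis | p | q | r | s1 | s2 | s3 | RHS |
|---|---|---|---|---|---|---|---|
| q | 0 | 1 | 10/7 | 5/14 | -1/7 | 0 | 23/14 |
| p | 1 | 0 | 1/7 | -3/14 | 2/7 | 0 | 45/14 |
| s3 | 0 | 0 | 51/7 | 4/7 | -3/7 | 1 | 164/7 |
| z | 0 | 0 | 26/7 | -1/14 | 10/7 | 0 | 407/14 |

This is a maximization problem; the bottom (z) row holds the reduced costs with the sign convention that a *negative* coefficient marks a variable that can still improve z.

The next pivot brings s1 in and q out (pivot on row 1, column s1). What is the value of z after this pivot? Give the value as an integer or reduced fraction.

Minimum ratio for s1: (23/14)/(5/14) = 23/5.
z changes by −(z-row coeff of s1)·ratio = −(-1/14)·(23/5) = 23/70.
New z = 407/14 + (23/70) = 147/5.

147/5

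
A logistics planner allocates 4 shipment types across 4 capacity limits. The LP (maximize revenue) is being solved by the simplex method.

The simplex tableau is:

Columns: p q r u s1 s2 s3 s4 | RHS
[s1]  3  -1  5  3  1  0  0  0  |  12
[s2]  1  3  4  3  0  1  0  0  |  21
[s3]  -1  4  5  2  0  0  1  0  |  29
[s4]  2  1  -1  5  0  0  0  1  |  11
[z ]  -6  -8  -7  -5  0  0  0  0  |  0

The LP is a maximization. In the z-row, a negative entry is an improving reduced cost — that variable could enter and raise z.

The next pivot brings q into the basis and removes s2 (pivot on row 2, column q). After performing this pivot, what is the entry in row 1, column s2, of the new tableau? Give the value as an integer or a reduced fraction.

Pivot element is row 2, column q: 3.
Normalize row 2: new (row 2, s2) = 1/3 = 1/3.
row 1 ← row 1 − (-1)·(new row 2): 0 − (-1)·(1/3) = 1/3.

1/3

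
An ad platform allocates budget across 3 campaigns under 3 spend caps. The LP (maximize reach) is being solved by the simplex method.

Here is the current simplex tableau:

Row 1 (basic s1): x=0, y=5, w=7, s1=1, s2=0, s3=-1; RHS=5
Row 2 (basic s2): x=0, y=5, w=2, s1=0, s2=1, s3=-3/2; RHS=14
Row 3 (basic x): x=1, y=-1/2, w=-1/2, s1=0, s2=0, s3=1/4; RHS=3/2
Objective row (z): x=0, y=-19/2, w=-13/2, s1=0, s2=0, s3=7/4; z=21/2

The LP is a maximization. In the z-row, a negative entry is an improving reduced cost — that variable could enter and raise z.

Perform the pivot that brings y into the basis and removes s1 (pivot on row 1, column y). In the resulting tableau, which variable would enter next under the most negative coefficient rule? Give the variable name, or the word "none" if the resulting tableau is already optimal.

s3

Pivot element 5. New z-row = old z-row − (-19/2)·(row 1/5).
Updated z-row coefficients: x: 0, y: 0, w: 34/5, s1: 19/10, s2: 0, s3: -3/20.
The most negative is -3/20 in column s3, so s3 would enter next.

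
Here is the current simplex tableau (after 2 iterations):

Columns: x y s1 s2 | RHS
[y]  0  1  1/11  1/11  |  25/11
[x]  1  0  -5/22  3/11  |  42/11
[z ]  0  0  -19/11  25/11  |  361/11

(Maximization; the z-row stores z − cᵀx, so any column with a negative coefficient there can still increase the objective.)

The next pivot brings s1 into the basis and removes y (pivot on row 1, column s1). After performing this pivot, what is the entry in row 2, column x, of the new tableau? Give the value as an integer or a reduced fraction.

Pivot element is row 1, column s1: 1/11.
Normalize row 1: new (row 1, x) = 0/(1/11) = 0.
row 2 ← row 2 − (-5/22)·(new row 1): 1 − (-5/22)·0 = 1.

1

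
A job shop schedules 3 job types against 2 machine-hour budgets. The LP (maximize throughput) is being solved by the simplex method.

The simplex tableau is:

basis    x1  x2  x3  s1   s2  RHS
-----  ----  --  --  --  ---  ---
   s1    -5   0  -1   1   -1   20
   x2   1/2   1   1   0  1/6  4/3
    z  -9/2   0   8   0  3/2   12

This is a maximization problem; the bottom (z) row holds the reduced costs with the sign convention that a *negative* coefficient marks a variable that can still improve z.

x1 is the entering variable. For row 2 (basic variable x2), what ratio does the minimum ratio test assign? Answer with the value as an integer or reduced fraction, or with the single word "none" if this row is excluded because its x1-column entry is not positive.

Ratio = RHS / (x1 entry) = (4/3) / (1/2) = 8/3.

8/3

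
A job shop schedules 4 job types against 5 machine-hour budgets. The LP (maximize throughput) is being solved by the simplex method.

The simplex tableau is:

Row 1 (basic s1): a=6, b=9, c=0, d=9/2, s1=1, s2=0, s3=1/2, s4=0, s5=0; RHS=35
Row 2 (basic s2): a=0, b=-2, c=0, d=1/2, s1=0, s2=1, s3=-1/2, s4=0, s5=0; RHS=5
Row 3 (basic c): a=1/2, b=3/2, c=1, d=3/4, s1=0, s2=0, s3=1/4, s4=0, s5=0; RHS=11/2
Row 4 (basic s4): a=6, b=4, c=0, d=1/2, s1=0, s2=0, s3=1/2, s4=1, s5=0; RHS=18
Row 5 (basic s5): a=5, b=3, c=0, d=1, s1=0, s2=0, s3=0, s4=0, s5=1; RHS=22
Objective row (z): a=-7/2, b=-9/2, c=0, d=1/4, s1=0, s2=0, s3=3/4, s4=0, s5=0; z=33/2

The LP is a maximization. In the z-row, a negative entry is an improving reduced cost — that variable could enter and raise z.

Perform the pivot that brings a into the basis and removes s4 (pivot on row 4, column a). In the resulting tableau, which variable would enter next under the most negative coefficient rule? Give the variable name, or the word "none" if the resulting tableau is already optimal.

Pivot element 6. New z-row = old z-row − (-7/2)·(row 4/6).
Updated z-row coefficients: a: 0, b: -13/6, c: 0, d: 13/24, s1: 0, s2: 0, s3: 25/24, s4: 7/12, s5: 0.
The most negative is -13/6 in column b, so b would enter next.

b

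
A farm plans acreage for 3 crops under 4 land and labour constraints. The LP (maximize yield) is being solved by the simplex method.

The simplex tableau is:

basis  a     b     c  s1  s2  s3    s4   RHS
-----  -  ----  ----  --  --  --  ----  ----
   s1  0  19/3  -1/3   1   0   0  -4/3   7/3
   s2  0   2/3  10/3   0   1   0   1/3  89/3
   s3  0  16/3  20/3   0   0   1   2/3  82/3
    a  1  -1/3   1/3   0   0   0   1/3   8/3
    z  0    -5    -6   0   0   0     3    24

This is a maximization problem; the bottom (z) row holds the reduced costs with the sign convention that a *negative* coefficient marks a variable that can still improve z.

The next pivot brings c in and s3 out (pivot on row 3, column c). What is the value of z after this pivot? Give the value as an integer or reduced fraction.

243/5

Minimum ratio for c: (82/3)/(20/3) = 41/10.
z changes by −(z-row coeff of c)·ratio = −(-6)·(41/10) = 123/5.
New z = 24 + (123/5) = 243/5.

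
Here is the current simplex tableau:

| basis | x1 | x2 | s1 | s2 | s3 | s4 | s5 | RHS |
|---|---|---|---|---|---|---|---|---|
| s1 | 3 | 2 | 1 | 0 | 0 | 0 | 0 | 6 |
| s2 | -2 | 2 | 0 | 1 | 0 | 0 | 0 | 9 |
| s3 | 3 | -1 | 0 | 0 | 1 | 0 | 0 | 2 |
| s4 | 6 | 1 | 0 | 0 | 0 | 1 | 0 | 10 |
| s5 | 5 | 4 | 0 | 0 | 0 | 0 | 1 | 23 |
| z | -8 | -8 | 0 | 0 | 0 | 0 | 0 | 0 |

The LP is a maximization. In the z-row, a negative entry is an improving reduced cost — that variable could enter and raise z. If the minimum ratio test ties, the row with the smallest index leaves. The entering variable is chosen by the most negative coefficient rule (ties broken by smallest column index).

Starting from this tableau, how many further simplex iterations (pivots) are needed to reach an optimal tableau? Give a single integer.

3

pivot: x1 in, s3 out → z = 16/3
pivot: x2 in, s1 out → z = 176/9
pivot: s3 in, x1 out → z = 24
No improving column remains; optimal.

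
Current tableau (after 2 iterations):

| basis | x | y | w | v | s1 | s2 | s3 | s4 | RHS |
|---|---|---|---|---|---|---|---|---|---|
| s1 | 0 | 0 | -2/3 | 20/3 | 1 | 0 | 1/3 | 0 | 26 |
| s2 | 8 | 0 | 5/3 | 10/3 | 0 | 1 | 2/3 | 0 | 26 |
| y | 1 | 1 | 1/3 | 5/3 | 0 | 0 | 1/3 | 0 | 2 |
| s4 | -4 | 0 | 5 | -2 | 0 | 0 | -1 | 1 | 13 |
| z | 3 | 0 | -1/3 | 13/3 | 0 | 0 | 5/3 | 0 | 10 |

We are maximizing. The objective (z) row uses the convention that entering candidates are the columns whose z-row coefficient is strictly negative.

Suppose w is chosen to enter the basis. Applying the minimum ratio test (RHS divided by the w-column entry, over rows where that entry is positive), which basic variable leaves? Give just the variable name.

Ratios: row 1 (s1): entry -2/3 ≤ 0, skip; row 2 (s2): 26/(5/3) = 78/5; row 3 (y): 2/(1/3) = 6; row 4 (s4): 13/5 = 13/5.
Minimum ratio 13/5 is in the s4 row, so s4 leaves.

s4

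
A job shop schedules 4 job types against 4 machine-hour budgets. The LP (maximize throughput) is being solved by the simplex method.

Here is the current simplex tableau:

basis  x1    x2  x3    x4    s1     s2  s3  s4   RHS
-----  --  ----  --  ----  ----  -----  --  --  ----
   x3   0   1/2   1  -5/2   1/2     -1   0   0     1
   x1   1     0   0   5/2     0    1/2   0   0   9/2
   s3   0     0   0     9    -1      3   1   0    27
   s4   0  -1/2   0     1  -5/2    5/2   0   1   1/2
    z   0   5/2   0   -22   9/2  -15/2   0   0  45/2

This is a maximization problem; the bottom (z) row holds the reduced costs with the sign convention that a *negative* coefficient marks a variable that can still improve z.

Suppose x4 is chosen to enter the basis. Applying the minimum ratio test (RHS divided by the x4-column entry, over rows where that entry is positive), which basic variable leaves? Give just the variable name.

s4

Ratios: row 1 (x3): entry -5/2 ≤ 0, skip; row 2 (x1): (9/2)/(5/2) = 9/5; row 3 (s3): 27/9 = 3; row 4 (s4): (1/2)/1 = 1/2.
Minimum ratio 1/2 is in the s4 row, so s4 leaves.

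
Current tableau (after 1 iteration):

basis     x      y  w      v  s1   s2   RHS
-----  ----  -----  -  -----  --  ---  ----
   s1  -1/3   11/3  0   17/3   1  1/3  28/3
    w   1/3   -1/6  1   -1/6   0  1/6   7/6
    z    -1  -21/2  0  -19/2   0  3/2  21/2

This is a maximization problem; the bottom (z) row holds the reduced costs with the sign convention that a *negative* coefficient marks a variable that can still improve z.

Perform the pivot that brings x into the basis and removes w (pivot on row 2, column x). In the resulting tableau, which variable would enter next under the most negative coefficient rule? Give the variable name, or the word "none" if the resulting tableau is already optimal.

y

Pivot element 1/3. New z-row = old z-row − (-1)·(row 2/(1/3)).
Updated z-row coefficients: x: 0, y: -11, w: 3, v: -10, s1: 0, s2: 2.
The most negative is -11 in column y, so y would enter next.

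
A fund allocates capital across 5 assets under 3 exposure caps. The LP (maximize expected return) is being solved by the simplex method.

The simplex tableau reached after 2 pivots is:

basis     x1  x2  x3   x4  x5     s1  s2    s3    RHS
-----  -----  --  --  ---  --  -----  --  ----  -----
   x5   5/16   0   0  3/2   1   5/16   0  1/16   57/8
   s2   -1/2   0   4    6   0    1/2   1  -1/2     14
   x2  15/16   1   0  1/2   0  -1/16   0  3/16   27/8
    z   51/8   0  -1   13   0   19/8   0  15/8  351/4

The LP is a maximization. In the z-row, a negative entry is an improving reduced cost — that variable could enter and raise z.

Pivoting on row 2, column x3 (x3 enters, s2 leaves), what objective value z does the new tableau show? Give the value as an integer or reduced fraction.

Minimum ratio for x3: 14/4 = 7/2.
z changes by −(z-row coeff of x3)·ratio = −(-1)·(7/2) = 7/2.
New z = 351/4 + (7/2) = 365/4.

365/4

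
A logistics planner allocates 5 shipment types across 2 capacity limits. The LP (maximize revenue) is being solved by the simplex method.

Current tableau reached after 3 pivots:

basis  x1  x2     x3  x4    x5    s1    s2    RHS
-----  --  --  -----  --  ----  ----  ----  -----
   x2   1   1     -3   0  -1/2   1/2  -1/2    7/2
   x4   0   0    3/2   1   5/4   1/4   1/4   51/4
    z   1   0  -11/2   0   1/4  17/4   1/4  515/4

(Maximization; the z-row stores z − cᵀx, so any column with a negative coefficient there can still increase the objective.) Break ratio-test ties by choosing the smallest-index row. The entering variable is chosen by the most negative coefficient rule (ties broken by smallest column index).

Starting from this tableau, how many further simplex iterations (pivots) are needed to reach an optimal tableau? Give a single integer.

1

pivot: x3 in, x4 out → z = 351/2
No improving column remains; optimal.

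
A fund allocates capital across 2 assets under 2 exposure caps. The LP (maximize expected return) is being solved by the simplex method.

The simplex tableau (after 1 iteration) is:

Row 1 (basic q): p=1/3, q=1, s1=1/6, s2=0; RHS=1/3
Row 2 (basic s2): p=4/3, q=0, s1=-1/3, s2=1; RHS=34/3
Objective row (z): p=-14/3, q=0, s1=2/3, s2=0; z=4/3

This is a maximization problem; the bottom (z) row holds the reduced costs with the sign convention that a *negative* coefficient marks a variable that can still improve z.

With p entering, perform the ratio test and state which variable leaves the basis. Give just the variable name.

Ratios: row 1 (q): (1/3)/(1/3) = 1; row 2 (s2): (34/3)/(4/3) = 17/2.
Minimum ratio 1 is in the q row, so q leaves.

q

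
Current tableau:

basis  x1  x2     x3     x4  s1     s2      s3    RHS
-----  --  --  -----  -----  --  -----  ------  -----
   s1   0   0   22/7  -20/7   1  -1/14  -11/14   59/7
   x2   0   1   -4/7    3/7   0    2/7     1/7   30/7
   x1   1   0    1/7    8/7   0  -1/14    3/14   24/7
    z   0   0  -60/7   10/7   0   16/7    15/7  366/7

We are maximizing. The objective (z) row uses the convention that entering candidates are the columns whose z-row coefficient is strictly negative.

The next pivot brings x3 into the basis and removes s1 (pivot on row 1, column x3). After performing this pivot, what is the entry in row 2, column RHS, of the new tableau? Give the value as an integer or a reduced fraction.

Pivot element is row 1, column x3: 22/7.
Normalize row 1: new (row 1, RHS) = (59/7)/(22/7) = 59/22.
row 2 ← row 2 − (-4/7)·(new row 1): 30/7 − (-4/7)·(59/22) = 64/11.

64/11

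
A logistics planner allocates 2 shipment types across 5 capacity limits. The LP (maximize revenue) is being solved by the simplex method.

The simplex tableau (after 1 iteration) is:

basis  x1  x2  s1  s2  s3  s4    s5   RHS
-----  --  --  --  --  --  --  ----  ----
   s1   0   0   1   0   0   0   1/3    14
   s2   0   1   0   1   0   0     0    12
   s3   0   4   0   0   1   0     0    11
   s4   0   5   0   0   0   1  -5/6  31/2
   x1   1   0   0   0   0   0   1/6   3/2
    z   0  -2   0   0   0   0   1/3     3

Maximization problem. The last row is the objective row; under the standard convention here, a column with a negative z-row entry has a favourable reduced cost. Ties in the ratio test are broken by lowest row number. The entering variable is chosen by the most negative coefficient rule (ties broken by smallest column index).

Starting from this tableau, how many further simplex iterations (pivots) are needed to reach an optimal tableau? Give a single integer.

1

pivot: x2 in, s3 out → z = 17/2
No improving column remains; optimal.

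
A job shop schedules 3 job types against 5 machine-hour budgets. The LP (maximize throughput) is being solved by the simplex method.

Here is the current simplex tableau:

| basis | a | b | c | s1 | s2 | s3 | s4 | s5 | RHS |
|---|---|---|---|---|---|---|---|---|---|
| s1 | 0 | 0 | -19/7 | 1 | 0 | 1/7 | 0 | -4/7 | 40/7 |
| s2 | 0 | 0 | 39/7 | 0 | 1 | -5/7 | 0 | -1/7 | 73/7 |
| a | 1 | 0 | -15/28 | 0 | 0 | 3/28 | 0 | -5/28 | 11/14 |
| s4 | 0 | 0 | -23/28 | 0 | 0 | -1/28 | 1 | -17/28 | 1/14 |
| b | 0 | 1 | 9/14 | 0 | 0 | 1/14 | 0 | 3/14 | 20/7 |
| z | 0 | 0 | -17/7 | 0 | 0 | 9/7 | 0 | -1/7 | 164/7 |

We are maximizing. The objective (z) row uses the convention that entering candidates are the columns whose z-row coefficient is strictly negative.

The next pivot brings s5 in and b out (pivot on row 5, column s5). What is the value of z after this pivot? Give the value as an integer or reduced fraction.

Minimum ratio for s5: (20/7)/(3/14) = 40/3.
z changes by −(z-row coeff of s5)·ratio = −(-1/7)·(40/3) = 40/21.
New z = 164/7 + (40/21) = 76/3.

76/3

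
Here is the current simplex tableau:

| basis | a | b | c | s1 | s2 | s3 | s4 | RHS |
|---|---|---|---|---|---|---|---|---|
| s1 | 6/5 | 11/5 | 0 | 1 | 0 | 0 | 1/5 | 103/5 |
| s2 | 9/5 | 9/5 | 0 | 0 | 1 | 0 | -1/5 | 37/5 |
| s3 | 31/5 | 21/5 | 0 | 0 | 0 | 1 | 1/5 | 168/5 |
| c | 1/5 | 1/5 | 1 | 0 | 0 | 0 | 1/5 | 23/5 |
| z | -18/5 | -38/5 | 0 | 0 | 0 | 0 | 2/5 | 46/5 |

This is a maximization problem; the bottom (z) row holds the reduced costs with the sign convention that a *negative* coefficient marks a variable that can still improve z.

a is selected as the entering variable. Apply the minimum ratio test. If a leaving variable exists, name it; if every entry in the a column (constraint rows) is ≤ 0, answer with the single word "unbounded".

s2

Ratios: row 1 (s1): (103/5)/(6/5) = 103/6; row 2 (s2): (37/5)/(9/5) = 37/9; row 3 (s3): (168/5)/(31/5) = 168/31; row 4 (c): (23/5)/(1/5) = 23.
Minimum ratio is in the s2 row, so s2 leaves.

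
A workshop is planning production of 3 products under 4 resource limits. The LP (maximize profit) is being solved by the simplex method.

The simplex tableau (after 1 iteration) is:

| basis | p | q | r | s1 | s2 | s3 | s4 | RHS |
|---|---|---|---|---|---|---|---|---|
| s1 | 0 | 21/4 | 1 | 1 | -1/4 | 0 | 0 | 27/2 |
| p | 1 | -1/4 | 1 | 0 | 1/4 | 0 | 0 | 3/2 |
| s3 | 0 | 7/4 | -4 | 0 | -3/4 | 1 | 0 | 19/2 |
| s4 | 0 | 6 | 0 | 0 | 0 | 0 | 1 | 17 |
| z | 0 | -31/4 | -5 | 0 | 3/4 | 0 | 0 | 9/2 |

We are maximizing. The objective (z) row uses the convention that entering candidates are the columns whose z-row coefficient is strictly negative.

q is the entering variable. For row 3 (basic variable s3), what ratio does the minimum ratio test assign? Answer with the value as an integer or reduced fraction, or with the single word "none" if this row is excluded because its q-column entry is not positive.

38/7

Ratio = RHS / (q entry) = (19/2) / (7/4) = 38/7.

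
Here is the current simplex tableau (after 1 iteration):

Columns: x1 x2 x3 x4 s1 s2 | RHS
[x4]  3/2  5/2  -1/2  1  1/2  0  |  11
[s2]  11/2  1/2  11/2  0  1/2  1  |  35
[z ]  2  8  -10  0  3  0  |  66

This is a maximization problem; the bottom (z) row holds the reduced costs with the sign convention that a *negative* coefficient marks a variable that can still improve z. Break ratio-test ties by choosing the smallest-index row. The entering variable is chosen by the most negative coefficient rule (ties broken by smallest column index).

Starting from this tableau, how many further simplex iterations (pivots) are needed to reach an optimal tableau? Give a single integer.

pivot: x3 in, s2 out → z = 1426/11
No improving column remains; optimal.

1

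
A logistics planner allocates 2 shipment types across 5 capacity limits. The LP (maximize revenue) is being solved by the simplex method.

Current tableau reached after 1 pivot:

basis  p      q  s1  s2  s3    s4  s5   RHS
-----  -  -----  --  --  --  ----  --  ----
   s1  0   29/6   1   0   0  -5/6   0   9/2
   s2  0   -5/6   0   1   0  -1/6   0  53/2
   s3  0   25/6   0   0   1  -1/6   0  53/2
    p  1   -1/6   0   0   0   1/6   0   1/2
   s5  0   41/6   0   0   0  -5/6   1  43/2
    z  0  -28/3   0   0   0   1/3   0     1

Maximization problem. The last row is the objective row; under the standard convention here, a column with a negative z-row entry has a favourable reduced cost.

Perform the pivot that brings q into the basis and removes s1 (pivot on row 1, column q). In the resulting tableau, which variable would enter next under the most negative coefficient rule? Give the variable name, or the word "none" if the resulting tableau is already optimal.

s4

Pivot element 29/6. New z-row = old z-row − (-28/3)·(row 1/(29/6)).
Updated z-row coefficients: p: 0, q: 0, s1: 56/29, s2: 0, s3: 0, s4: -37/29, s5: 0.
The most negative is -37/29 in column s4, so s4 would enter next.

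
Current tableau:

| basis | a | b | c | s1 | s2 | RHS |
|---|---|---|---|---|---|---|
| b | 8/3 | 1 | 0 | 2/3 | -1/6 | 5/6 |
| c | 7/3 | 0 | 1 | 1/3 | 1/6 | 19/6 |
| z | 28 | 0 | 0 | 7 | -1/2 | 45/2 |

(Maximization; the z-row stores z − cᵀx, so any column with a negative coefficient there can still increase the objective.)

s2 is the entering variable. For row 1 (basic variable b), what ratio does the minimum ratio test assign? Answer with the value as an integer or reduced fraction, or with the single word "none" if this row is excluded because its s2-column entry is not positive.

The s2 entry in row 1 is -1/6 ≤ 0, so this row gives no ratio.

none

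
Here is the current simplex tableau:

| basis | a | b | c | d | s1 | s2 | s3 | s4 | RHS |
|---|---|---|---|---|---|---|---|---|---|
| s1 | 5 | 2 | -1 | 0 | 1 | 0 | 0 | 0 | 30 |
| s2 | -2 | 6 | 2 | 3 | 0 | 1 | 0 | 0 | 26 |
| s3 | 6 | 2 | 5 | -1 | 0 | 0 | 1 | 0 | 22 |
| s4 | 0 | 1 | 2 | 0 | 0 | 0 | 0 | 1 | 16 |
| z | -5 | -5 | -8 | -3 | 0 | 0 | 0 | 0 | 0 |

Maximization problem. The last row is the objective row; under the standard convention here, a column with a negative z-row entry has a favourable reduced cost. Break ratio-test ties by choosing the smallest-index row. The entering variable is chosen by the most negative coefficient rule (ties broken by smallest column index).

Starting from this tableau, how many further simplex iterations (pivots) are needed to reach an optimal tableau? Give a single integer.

3

pivot: c in, s3 out → z = 176/5
pivot: d in, s2 out → z = 994/17
pivot: a in, c out → z = 265/4
No improving column remains; optimal.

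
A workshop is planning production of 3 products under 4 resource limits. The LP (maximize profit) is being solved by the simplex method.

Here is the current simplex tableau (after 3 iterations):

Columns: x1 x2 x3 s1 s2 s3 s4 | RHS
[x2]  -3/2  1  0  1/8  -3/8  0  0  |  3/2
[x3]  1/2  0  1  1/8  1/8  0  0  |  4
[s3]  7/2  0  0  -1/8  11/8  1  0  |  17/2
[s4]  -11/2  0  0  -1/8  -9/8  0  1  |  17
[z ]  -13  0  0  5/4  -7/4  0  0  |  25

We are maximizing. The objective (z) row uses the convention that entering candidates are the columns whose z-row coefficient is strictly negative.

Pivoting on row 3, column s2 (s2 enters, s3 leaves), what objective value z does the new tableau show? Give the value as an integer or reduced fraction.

Minimum ratio for s2: (17/2)/(11/8) = 68/11.
z changes by −(z-row coeff of s2)·ratio = −(-7/4)·(68/11) = 119/11.
New z = 25 + (119/11) = 394/11.

394/11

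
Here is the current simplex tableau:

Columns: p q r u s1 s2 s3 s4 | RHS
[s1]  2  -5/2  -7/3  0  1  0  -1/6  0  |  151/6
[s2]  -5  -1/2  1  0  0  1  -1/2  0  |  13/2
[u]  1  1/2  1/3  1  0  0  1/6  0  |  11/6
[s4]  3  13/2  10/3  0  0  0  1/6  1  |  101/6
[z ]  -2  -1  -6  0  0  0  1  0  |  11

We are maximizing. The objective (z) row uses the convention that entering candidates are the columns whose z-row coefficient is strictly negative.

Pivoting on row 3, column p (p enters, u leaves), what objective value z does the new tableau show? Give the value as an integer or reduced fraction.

Minimum ratio for p: (11/6)/1 = 11/6.
z changes by −(z-row coeff of p)·ratio = −(-2)·(11/6) = 11/3.
New z = 11 + (11/3) = 44/3.

44/3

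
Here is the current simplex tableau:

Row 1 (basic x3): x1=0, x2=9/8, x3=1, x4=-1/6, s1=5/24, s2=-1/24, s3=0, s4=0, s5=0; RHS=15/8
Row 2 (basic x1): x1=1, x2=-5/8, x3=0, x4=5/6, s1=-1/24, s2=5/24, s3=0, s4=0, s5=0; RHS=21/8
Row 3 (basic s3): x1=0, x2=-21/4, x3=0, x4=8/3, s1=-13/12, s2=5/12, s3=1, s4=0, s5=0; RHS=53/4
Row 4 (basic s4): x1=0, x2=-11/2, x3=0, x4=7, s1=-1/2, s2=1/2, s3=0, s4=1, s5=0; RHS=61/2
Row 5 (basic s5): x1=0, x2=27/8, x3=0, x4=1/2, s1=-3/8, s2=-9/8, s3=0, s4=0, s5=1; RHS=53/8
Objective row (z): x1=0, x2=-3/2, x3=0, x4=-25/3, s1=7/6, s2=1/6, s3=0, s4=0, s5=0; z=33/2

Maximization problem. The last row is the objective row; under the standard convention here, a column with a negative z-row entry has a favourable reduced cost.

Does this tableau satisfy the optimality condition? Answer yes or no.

no

Column x2 has objective-row coefficient -3/2, which is negative; an improving pivot exists, so not yet optimal.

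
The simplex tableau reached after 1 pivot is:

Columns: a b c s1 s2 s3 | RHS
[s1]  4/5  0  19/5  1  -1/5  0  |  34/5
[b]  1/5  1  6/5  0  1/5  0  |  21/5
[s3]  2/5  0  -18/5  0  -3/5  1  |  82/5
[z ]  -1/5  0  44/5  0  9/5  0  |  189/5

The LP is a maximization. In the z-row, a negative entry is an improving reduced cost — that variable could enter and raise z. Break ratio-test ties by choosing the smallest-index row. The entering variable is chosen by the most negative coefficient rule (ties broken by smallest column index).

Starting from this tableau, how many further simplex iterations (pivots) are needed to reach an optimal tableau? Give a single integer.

pivot: a in, s1 out → z = 79/2
No improving column remains; optimal.

1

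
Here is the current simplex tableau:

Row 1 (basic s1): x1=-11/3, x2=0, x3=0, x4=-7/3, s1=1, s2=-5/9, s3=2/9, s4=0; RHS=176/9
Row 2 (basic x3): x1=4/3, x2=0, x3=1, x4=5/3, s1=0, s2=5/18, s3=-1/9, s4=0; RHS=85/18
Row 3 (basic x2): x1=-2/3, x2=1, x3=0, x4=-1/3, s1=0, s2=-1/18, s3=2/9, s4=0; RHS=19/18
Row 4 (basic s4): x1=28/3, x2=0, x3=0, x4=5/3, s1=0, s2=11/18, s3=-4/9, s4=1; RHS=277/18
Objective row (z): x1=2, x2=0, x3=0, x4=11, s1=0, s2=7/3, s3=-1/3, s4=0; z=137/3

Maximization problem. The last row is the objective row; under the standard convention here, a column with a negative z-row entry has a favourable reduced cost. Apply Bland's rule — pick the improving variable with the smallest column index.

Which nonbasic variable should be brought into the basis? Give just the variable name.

Objective-row coefficients: x1: 2, x2: 0, x3: 0, x4: 11, s1: 0, s2: 7/3, s3: -1/3, s4: 0.
Improving columns: s3. Bland's rule picks the smallest column index → s3.

s3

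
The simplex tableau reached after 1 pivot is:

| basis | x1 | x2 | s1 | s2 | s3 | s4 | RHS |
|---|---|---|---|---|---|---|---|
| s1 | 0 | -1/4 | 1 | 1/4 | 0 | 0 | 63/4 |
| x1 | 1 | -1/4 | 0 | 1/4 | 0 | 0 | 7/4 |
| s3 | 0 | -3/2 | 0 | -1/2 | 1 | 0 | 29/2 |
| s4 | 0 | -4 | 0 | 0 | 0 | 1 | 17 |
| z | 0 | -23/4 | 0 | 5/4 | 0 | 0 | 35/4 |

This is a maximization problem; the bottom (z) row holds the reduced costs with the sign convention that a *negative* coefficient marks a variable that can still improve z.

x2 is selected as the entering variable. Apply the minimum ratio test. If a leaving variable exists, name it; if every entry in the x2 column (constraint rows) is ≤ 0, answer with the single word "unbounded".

unbounded

x2-column entries: row 1: -1/4, row 2: -1/4, row 3: -3/2, row 4: -4. All ≤ 0, so x2 can increase without bound; the LP is unbounded in this direction.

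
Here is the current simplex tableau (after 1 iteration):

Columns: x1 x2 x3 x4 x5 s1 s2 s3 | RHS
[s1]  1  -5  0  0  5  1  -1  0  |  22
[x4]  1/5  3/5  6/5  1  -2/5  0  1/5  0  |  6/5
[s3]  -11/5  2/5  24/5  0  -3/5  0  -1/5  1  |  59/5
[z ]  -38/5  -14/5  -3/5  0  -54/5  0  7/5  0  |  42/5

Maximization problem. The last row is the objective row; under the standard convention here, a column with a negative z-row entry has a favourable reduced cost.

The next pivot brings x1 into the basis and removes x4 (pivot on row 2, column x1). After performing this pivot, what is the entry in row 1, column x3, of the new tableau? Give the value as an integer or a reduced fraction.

-6

Pivot element is row 2, column x1: 1/5.
Normalize row 2: new (row 2, x3) = (6/5)/(1/5) = 6.
row 1 ← row 1 − 1·(new row 2): 0 − 1·6 = -6.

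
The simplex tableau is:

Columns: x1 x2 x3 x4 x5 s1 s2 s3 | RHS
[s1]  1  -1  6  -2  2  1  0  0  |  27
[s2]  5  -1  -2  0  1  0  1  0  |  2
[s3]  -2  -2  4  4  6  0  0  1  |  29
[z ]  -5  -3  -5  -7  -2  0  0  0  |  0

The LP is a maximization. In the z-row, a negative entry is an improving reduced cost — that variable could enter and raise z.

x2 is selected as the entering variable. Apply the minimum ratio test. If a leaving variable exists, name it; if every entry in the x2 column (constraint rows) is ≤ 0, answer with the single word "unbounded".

unbounded

x2-column entries: row 1: -1, row 2: -1, row 3: -2. All ≤ 0, so x2 can increase without bound; the LP is unbounded in this direction.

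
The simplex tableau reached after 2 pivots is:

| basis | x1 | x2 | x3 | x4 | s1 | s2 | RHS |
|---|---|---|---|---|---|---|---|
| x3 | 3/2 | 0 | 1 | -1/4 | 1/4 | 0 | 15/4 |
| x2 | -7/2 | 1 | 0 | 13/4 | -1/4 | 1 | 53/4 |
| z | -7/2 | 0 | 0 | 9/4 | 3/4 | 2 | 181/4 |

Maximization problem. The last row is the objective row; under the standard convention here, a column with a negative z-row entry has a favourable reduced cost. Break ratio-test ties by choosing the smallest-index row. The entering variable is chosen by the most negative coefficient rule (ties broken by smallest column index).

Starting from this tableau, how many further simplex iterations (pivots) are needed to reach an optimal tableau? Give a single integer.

pivot: x1 in, x3 out → z = 54
No improving column remains; optimal.

1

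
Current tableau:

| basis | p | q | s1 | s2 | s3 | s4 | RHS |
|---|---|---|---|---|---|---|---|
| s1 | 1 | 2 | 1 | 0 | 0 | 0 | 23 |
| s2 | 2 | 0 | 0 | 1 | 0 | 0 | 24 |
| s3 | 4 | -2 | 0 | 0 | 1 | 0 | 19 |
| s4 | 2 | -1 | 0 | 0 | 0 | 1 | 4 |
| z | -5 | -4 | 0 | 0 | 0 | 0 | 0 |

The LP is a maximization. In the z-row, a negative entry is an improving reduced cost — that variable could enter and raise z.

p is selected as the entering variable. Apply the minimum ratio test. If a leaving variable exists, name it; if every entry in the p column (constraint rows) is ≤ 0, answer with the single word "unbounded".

Ratios: row 1 (s1): 23/1 = 23; row 2 (s2): 24/2 = 12; row 3 (s3): 19/4 = 19/4; row 4 (s4): 4/2 = 2.
Minimum ratio is in the s4 row, so s4 leaves.

s4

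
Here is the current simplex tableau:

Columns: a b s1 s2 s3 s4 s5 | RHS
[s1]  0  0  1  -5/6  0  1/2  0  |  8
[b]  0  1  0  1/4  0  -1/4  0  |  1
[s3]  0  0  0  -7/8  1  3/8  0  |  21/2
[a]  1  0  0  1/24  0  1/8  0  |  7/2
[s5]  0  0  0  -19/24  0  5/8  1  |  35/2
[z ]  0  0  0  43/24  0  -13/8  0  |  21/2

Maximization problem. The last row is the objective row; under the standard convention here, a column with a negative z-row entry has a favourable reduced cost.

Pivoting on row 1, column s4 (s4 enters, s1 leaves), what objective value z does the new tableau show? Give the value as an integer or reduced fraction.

73/2

Minimum ratio for s4: 8/(1/2) = 16.
z changes by −(z-row coeff of s4)·ratio = −(-13/8)·16 = 26.
New z = 21/2 + 26 = 73/2.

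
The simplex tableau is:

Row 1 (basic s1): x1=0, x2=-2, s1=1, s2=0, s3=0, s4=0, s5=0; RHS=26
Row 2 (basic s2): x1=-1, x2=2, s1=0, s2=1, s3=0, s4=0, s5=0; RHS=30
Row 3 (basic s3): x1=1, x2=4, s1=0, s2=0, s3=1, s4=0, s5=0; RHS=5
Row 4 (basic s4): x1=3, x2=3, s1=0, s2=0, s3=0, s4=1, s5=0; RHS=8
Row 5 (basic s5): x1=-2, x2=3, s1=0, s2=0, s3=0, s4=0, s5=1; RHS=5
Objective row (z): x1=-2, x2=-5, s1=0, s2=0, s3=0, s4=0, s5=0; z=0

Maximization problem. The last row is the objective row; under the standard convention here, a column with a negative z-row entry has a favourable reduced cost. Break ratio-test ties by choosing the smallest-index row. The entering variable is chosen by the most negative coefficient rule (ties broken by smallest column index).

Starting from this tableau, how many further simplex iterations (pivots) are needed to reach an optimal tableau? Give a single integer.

pivot: x2 in, s3 out → z = 25/4
pivot: x1 in, s4 out → z = 23/3
No improving column remains; optimal.

2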